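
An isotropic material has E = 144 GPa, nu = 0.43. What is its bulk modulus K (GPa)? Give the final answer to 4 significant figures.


K = E / (3*(1-2*nu))
K = 144 / (3*(1-2*0.43))
K = 342.9 GPa


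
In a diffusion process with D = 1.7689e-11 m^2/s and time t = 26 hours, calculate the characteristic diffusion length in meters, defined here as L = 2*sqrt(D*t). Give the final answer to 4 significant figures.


t = 26 hr = 93600 s
Diffusion length = 2*sqrt(D*t)
= 2*sqrt(1.7689e-11 * 93600)
= 2.573e-03 m


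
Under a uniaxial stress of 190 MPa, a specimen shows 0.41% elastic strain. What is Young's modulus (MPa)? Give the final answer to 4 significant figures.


E = sigma / epsilon
epsilon = 0.41% = 4.1e-03
E = 190 / 4.1e-03
E = 46340 MPa


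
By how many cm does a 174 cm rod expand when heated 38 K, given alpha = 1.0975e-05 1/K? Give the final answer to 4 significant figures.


dL = L0 * alpha * dT
dL = 174 * 1.0975e-05 * 38
dL = 0.07257 cm


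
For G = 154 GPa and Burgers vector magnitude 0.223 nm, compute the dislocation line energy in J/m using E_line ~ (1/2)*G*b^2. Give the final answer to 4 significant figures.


E = G*b^2/2
b = 0.223 nm = 2.23e-10 m
G = 154 GPa = 1.54e+11 Pa
E = 0.5 * 1.54e+11 * (2.23e-10)^2
E = 3.829e-09 J/m


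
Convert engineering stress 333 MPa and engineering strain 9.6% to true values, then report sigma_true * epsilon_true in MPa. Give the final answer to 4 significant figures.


sigma_true = sigma_eng * (1 + epsilon_eng)
sigma_true = 333 * (1 + 0.096) = 364.968 MPa
epsilon_true = ln(1 + epsilon_eng)
epsilon_true = ln(1 + 0.096) = 0.0916672
sigma_true * epsilon_true = 364.968 * 0.0916672 = 33.46 MPa


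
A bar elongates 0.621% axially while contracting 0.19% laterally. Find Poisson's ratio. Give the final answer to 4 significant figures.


nu = -epsilon_lat / epsilon_axial
Lateral strain is contraction (negative), so using magnitudes:
nu = 0.19 / 0.621
nu = 0.306


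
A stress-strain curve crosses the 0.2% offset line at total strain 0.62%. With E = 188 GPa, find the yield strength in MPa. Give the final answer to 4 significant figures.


Offset strain = 0.002
Elastic strain at yield = total_strain - offset = 6.2e-03 - 0.002 = 4.2e-03
sigma_y = E * elastic_strain = 188000 * 4.2e-03
sigma_y = 789.6 MPa


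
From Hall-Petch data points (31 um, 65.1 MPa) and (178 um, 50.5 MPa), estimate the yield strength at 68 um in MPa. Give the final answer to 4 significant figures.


sigma_y = sigma0 + k / sqrt(d)
1/sqrt(d1) = 1/sqrt(3.1e-05) = 179.605;  1/sqrt(d2) = 74.9532
k = (sigma1 - sigma2) / (1/sqrt(d1) - 1/sqrt(d2)) = (65.1 - 50.5) / (179.605 - 74.9532) = 0.13951 MPa*m^0.5
sigma0 = sigma1 - k/sqrt(d1) = 65.1 - 0.13951*179.605 = 40.0433 MPa
sigma_y(d3) = 40.0433 + 0.13951 / sqrt(6.8e-05) = 56.96 MPa


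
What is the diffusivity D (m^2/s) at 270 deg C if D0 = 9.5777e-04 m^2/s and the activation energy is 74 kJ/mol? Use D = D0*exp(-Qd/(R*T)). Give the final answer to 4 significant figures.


D = D0 * exp(-Qd / (R*T))
T = 543.15 K
D = 9.5777e-04 * exp(-74e3 / (8.314 * 543.15))
D = 7.319e-11 m^2/s


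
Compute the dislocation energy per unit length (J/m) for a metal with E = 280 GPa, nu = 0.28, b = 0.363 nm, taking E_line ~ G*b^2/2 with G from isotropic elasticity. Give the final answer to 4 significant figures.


Step 1: G = E / (2*(1+nu))
G = 280 / (2*(1+0.28)) = 109.375 GPa = 1.09375e+11 Pa
Step 2: E_line = G*b^2/2
b = 0.363 nm = 3.63e-10 m
E_line = 0.5 * 1.09375e+11 * (3.63e-10)^2 = 7.206e-09 J/m


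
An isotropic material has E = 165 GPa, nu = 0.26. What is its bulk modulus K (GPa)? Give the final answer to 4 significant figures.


K = E / (3*(1-2*nu))
K = 165 / (3*(1-2*0.26))
K = 114.6 GPa


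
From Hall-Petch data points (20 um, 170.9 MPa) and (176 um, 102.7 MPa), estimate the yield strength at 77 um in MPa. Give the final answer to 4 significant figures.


sigma_y = sigma0 + k / sqrt(d)
1/sqrt(d1) = 1/sqrt(2e-05) = 223.607;  1/sqrt(d2) = 75.3778
k = (sigma1 - sigma2) / (1/sqrt(d1) - 1/sqrt(d2)) = (170.9 - 102.7) / (223.607 - 75.3778) = 0.460099 MPa*m^0.5
sigma0 = sigma1 - k/sqrt(d1) = 170.9 - 0.460099*223.607 = 68.0187 MPa
sigma_y(d3) = 68.0187 + 0.460099 / sqrt(7.7e-05) = 120.5 MPa


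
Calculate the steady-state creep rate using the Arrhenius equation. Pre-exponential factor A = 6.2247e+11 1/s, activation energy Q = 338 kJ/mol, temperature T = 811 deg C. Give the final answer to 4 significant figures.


rate = A * exp(-Q / (R*T))
T = 811 + 273.15 = 1084.15 K
rate = 6.2247e+11 * exp(-338e3 / (8.314 * 1084.15))
rate = 3.226e-05 1/s


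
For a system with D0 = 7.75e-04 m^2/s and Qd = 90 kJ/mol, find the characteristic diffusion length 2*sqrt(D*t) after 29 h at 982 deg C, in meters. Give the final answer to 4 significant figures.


Step 1: D = D0 * exp(-Qd/(R*T))
T = 1255.15 K
D = 7.75e-04 * exp(-90e3 / (8.314 * 1255.15)) = 1.39221e-07 m^2/s
Step 2: L = 2*sqrt(D*t)
t = 29 h = 104400 s
L = 2*sqrt(1.39221e-07 * 104400) = 0.2411 m


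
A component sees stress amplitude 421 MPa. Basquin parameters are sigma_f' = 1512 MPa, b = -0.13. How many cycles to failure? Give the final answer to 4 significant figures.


sigma_a = sigma_f' * (2*Nf)^b
2*Nf = (sigma_a / sigma_f')^(1/b)
2*Nf = (421 / 1512)^(1/-0.13)
2*Nf = 18676.9
Nf = 9338 cycles


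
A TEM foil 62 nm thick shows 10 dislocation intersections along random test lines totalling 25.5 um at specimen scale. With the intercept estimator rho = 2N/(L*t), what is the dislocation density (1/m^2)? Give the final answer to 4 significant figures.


rho = 2N / (L * t)
L = 25.5 um = 2.55e-05 m, t = 62 nm = 6.2e-08 m
rho = 2 * 10 / (2.55e-05 * 6.2e-08)
rho = 1.265e+13 1/m^2


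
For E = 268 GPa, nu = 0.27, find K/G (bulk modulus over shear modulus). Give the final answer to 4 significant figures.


G = E / (2*(1+nu))
G = 268 / (2*(1+0.27)) = 105.512 GPa
K = E / (3*(1-2*nu))
K = 268 / (3*(1-2*0.27)) = 194.203 GPa
K/G = 194.203 / 105.512 = 1.841


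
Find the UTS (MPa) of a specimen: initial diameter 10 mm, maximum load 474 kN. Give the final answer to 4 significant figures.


A0 = pi*(d/2)^2 = pi*(10/2)^2 = 78.5398 mm^2
UTS = F_max / A0 = 474*1000 / 78.5398
UTS = 6035 MPa


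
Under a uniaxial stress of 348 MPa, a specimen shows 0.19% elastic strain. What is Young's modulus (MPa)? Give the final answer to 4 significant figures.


E = sigma / epsilon
epsilon = 0.19% = 1.9e-03
E = 348 / 1.9e-03
E = 183200 MPa


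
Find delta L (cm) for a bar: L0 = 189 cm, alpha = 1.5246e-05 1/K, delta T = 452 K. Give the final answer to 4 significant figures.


dL = L0 * alpha * dT
dL = 189 * 1.5246e-05 * 452
dL = 1.302 cm


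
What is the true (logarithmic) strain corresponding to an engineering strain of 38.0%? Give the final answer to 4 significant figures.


epsilon_true = ln(1 + epsilon_eng)
epsilon_true = ln(1 + 0.38)
epsilon_true = 0.3221


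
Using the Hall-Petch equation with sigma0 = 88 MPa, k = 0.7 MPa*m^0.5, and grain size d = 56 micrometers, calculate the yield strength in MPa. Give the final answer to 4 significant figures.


sigma_y = sigma0 + k / sqrt(d)
d = 56 um = 5.6e-05 m
sigma_y = 88 + 0.7 / sqrt(5.6e-05)
sigma_y = 181.5 MPa


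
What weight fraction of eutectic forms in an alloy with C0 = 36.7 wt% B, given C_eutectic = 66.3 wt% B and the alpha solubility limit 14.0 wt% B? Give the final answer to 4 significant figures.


f_primary = (C_e - C0) / (C_e - C_alpha_max)
f_primary = (66.3 - 36.7) / (66.3 - 14.0)
f_primary = 0.565966
f_eutectic = 1 - 0.565966 = 0.434


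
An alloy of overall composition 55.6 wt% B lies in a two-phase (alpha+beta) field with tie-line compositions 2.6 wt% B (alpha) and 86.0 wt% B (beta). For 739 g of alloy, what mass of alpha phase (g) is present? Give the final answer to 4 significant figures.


f_alpha = (C_beta - C0) / (C_beta - C_alpha)
f_alpha = (86.0 - 55.6) / (86.0 - 2.6) = 0.364508
m_alpha = f_alpha * m_total = 0.364508 * 739 = 269.4 g


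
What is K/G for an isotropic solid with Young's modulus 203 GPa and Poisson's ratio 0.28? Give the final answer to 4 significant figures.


G = E / (2*(1+nu))
G = 203 / (2*(1+0.28)) = 79.2969 GPa
K = E / (3*(1-2*nu))
K = 203 / (3*(1-2*0.28)) = 153.788 GPa
K/G = 153.788 / 79.2969 = 1.939


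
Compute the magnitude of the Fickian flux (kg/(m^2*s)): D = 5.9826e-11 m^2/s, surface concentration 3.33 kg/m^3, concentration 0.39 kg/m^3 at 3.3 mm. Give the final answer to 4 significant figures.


J = -D * (dC/dx) = D * (C1 - C2) / dx
J = 5.9826e-11 * (3.33 - 0.39) / 3.3e-03
J = 5.33e-08 kg/(m^2*s)


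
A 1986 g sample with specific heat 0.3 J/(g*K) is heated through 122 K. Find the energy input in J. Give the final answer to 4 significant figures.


Q = m * cp * dT
Q = 1986 * 0.3 * 122
Q = 72690 J


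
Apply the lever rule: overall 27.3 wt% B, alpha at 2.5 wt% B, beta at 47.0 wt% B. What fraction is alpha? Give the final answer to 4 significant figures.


f_alpha = (C_beta - C0) / (C_beta - C_alpha)
f_alpha = (47.0 - 27.3) / (47.0 - 2.5)
f_alpha = 0.4427


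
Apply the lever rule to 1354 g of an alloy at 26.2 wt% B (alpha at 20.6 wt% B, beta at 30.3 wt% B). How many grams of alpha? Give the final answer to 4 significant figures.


f_alpha = (C_beta - C0) / (C_beta - C_alpha)
f_alpha = (30.3 - 26.2) / (30.3 - 20.6) = 0.42268
m_alpha = f_alpha * m_total = 0.42268 * 1354 = 572.3 g


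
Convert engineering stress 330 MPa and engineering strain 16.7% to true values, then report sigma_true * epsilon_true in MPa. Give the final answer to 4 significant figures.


sigma_true = sigma_eng * (1 + epsilon_eng)
sigma_true = 330 * (1 + 0.167) = 385.11 MPa
epsilon_true = ln(1 + epsilon_eng)
epsilon_true = ln(1 + 0.167) = 0.154436
sigma_true * epsilon_true = 385.11 * 0.154436 = 59.47 MPa


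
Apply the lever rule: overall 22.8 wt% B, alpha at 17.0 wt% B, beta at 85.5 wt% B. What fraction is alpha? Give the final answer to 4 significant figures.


f_alpha = (C_beta - C0) / (C_beta - C_alpha)
f_alpha = (85.5 - 22.8) / (85.5 - 17.0)
f_alpha = 0.9153


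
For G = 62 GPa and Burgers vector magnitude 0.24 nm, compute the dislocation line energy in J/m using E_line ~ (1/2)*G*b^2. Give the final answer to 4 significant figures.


E = G*b^2/2
b = 0.24 nm = 2.4e-10 m
G = 62 GPa = 6.2e+10 Pa
E = 0.5 * 6.2e+10 * (2.4e-10)^2
E = 1.786e-09 J/m


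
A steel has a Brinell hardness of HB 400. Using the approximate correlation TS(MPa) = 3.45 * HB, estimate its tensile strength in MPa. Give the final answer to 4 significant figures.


TS (MPa) = 3.45 * HB
TS = 3.45 * 400
TS = 1380 MPa


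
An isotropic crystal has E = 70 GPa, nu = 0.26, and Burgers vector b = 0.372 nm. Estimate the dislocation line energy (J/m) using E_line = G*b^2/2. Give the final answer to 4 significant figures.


Step 1: G = E / (2*(1+nu))
G = 70 / (2*(1+0.26)) = 27.7778 GPa = 2.77778e+10 Pa
Step 2: E_line = G*b^2/2
b = 0.372 nm = 3.72e-10 m
E_line = 0.5 * 2.77778e+10 * (3.72e-10)^2 = 1.922e-09 J/m


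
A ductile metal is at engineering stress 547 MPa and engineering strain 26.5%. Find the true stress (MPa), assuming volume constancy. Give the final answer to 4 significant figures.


sigma_true = sigma_eng * (1 + epsilon_eng)
sigma_true = 547 * (1 + 0.265)
sigma_true = 692 MPa


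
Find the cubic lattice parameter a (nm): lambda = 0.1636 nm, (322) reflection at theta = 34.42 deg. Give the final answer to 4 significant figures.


d = lambda / (2*sin(theta))
d = 0.1636 / (2*sin(34.42 deg))
d = 0.144713 nm
a = d * sqrt(h^2+k^2+l^2) = 0.144713 * sqrt(17)
a = 0.5967 nm


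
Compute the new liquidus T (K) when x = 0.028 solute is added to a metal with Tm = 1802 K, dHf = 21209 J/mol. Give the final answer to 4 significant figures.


dT = R*Tm^2*x / dHf
dT = 8.314 * 1802^2 * 0.028 / 21209
dT = 35.6416 K
T_new = 1802 - 35.6416 = 1766 K


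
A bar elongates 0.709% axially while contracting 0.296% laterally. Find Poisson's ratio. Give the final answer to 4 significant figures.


nu = -epsilon_lat / epsilon_axial
Lateral strain is contraction (negative), so using magnitudes:
nu = 0.296 / 0.709
nu = 0.4175


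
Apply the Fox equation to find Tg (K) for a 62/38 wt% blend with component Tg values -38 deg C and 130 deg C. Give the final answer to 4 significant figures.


1/Tg = w1/Tg1 + w2/Tg2 (in Kelvin)
Tg1 = 235.15 K, Tg2 = 403.15 K
1/Tg = 0.62/235.15 + 0.38/403.15
Tg = 279.4 K


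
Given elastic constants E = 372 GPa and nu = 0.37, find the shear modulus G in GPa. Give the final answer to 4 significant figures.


G = E / (2*(1+nu))
G = 372 / (2*(1+0.37))
G = 135.8 GPa


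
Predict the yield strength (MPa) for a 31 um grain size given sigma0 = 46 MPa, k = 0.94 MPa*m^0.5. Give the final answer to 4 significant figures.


sigma_y = sigma0 + k / sqrt(d)
d = 31 um = 3.1e-05 m
sigma_y = 46 + 0.94 / sqrt(3.1e-05)
sigma_y = 214.8 MPa


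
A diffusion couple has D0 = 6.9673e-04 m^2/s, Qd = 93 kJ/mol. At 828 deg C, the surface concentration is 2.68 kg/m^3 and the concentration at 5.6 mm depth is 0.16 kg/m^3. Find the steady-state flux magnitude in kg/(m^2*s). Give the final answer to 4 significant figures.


Step 1: D = D0 * exp(-Qd/(R*T))
T = 828 + 273.15 = 1101.15 K
D = 6.9673e-04 * exp(-93e3 / (8.314 * 1101.15)) = 2.6997e-08 m^2/s
Step 2: J = D * (C1 - C2) / dx
J = 2.6997e-08 * (2.68 - 0.16) / 5.6e-03
J = 1.215e-05 kg/(m^2*s)


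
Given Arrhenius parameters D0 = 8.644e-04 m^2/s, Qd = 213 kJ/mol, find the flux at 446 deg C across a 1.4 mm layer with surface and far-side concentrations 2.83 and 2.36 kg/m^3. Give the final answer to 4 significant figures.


Step 1: D = D0 * exp(-Qd/(R*T))
T = 446 + 273.15 = 719.15 K
D = 8.644e-04 * exp(-213e3 / (8.314 * 719.15)) = 2.91839e-19 m^2/s
Step 2: J = D * (C1 - C2) / dx
J = 2.91839e-19 * (2.83 - 2.36) / 1.4e-03
J = 9.797e-17 kg/(m^2*s)


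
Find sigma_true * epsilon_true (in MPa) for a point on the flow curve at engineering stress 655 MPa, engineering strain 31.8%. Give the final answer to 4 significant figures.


sigma_true = sigma_eng * (1 + epsilon_eng)
sigma_true = 655 * (1 + 0.318) = 863.29 MPa
epsilon_true = ln(1 + epsilon_eng)
epsilon_true = ln(1 + 0.318) = 0.276115
sigma_true * epsilon_true = 863.29 * 0.276115 = 238.4 MPa


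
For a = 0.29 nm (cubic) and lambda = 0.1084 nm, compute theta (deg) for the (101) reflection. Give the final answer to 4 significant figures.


d = a / sqrt(h^2+k^2+l^2)
d = 0.29 / sqrt(2) = 0.205061 nm
lambda = 2*d*sin(theta)  =>  sin(theta) = lambda / (2*d)
sin(theta) = 0.1084 / (2 * 0.205061) = 0.264312
theta = 15.33 deg


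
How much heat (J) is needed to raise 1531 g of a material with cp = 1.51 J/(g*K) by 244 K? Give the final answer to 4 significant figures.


Q = m * cp * dT
Q = 1531 * 1.51 * 244
Q = 564100 J


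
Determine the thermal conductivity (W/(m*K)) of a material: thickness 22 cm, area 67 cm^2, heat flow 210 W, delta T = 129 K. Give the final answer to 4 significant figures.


k = Q*L / (A*dT)
L = 0.22 m, A = 6.7e-03 m^2
k = 210 * 0.22 / (6.7e-03 * 129)
k = 53.45 W/(m*K)


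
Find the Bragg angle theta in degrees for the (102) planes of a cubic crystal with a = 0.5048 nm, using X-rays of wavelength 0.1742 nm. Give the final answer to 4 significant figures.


d = a / sqrt(h^2+k^2+l^2)
d = 0.5048 / sqrt(5) = 0.225753 nm
lambda = 2*d*sin(theta)  =>  sin(theta) = lambda / (2*d)
sin(theta) = 0.1742 / (2 * 0.225753) = 0.385819
theta = 22.69 deg


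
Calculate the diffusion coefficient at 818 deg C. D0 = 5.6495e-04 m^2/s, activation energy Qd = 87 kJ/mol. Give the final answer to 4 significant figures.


D = D0 * exp(-Qd / (R*T))
T = 1091.15 K
D = 5.6495e-04 * exp(-87e3 / (8.314 * 1091.15))
D = 3.864e-08 m^2/s


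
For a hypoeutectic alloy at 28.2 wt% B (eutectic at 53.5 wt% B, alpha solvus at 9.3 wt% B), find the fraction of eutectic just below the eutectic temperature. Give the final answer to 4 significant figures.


f_primary = (C_e - C0) / (C_e - C_alpha_max)
f_primary = (53.5 - 28.2) / (53.5 - 9.3)
f_primary = 0.572398
f_eutectic = 1 - 0.572398 = 0.4276


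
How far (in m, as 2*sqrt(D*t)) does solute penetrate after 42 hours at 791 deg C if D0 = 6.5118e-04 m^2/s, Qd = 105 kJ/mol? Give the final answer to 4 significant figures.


Step 1: D = D0 * exp(-Qd/(R*T))
T = 1064.15 K
D = 6.5118e-04 * exp(-105e3 / (8.314 * 1064.15)) = 4.5657e-09 m^2/s
Step 2: L = 2*sqrt(D*t)
t = 42 h = 151200 s
L = 2*sqrt(4.5657e-09 * 151200) = 0.05255 m


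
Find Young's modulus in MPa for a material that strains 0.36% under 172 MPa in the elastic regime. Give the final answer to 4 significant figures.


E = sigma / epsilon
epsilon = 0.36% = 3.6e-03
E = 172 / 3.6e-03
E = 47780 MPa


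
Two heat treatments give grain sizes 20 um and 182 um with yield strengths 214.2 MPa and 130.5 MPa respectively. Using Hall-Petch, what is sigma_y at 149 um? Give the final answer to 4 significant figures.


sigma_y = sigma0 + k / sqrt(d)
1/sqrt(d1) = 1/sqrt(2e-05) = 223.607;  1/sqrt(d2) = 74.1249
k = (sigma1 - sigma2) / (1/sqrt(d1) - 1/sqrt(d2)) = (214.2 - 130.5) / (223.607 - 74.1249) = 0.559934 MPa*m^0.5
sigma0 = sigma1 - k/sqrt(d1) = 214.2 - 0.559934*223.607 = 88.9949 MPa
sigma_y(d3) = 88.9949 + 0.559934 / sqrt(1.49e-04) = 134.9 MPa


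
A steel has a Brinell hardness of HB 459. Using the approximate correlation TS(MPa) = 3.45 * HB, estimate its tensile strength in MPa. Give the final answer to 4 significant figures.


TS (MPa) = 3.45 * HB
TS = 3.45 * 459
TS = 1584 MPa


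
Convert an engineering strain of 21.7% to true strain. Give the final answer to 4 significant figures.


epsilon_true = ln(1 + epsilon_eng)
epsilon_true = ln(1 + 0.217)
epsilon_true = 0.1964


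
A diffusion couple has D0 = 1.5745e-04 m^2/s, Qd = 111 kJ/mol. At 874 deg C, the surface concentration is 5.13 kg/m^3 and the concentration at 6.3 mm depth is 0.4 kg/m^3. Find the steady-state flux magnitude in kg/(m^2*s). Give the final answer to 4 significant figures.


Step 1: D = D0 * exp(-Qd/(R*T))
T = 874 + 273.15 = 1147.15 K
D = 1.5745e-04 * exp(-111e3 / (8.314 * 1147.15)) = 1.38885e-09 m^2/s
Step 2: J = D * (C1 - C2) / dx
J = 1.38885e-09 * (5.13 - 0.4) / 6.3e-03
J = 1.043e-06 kg/(m^2*s)


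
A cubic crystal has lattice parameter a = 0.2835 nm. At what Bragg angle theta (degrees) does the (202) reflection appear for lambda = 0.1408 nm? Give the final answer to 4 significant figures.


d = a / sqrt(h^2+k^2+l^2)
d = 0.2835 / sqrt(8) = 0.100232 nm
lambda = 2*d*sin(theta)  =>  sin(theta) = lambda / (2*d)
sin(theta) = 0.1408 / (2 * 0.100232) = 0.702368
theta = 44.62 deg


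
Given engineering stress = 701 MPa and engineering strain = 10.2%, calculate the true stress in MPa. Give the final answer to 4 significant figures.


sigma_true = sigma_eng * (1 + epsilon_eng)
sigma_true = 701 * (1 + 0.102)
sigma_true = 772.5 MPa


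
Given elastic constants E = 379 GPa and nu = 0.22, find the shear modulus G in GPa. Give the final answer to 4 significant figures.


G = E / (2*(1+nu))
G = 379 / (2*(1+0.22))
G = 155.3 GPa


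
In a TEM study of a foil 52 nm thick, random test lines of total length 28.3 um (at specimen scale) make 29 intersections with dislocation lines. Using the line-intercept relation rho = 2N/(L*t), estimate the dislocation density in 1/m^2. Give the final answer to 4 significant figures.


rho = 2N / (L * t)
L = 28.3 um = 2.83e-05 m, t = 52 nm = 5.2e-08 m
rho = 2 * 29 / (2.83e-05 * 5.2e-08)
rho = 3.941e+13 1/m^2


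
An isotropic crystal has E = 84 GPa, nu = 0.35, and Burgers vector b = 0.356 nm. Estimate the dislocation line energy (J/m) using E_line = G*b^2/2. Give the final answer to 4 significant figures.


Step 1: G = E / (2*(1+nu))
G = 84 / (2*(1+0.35)) = 31.1111 GPa = 3.11111e+10 Pa
Step 2: E_line = G*b^2/2
b = 0.356 nm = 3.56e-10 m
E_line = 0.5 * 3.11111e+10 * (3.56e-10)^2 = 1.971e-09 J/m


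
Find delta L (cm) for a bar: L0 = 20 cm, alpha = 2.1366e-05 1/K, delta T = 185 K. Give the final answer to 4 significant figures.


dL = L0 * alpha * dT
dL = 20 * 2.1366e-05 * 185
dL = 0.07905 cm


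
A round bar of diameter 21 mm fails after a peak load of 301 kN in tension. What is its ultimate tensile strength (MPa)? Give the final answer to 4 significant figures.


A0 = pi*(d/2)^2 = pi*(21/2)^2 = 346.361 mm^2
UTS = F_max / A0 = 301*1000 / 346.361
UTS = 869 MPa


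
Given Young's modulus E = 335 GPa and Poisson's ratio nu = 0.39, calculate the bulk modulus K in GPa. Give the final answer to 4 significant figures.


K = E / (3*(1-2*nu))
K = 335 / (3*(1-2*0.39))
K = 507.6 GPa


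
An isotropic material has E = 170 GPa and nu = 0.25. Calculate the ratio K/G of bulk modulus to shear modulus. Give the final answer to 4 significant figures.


G = E / (2*(1+nu))
G = 170 / (2*(1+0.25)) = 68 GPa
K = E / (3*(1-2*nu))
K = 170 / (3*(1-2*0.25)) = 113.333 GPa
K/G = 113.333 / 68 = 1.667


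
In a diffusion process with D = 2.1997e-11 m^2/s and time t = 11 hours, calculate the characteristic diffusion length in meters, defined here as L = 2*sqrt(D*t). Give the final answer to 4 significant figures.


t = 11 hr = 39600 s
Diffusion length = 2*sqrt(D*t)
= 2*sqrt(2.1997e-11 * 39600)
= 1.867e-03 m


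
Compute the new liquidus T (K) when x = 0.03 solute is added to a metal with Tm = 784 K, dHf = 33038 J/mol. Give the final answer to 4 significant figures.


dT = R*Tm^2*x / dHf
dT = 8.314 * 784^2 * 0.03 / 33038
dT = 4.64034 K
T_new = 784 - 4.64034 = 779.4 K


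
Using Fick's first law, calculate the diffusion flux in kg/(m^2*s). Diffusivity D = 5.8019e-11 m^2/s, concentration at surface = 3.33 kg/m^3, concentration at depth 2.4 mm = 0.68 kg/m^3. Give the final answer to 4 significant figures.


J = -D * (dC/dx) = D * (C1 - C2) / dx
J = 5.8019e-11 * (3.33 - 0.68) / 2.4e-03
J = 6.406e-08 kg/(m^2*s)


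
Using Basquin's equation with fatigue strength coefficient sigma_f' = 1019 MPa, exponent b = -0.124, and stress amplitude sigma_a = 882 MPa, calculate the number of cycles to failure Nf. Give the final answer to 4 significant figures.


sigma_a = sigma_f' * (2*Nf)^b
2*Nf = (sigma_a / sigma_f')^(1/b)
2*Nf = (882 / 1019)^(1/-0.124)
2*Nf = 3.20398
Nf = 1.602 cycles


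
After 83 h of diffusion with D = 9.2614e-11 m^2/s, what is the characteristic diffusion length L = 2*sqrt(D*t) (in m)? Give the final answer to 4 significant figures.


t = 83 hr = 298800 s
Diffusion length = 2*sqrt(D*t)
= 2*sqrt(9.2614e-11 * 298800)
= 0.01052 m


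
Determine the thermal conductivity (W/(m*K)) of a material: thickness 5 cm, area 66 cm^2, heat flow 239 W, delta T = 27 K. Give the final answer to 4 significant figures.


k = Q*L / (A*dT)
L = 0.05 m, A = 6.6e-03 m^2
k = 239 * 0.05 / (6.6e-03 * 27)
k = 67.06 W/(m*K)


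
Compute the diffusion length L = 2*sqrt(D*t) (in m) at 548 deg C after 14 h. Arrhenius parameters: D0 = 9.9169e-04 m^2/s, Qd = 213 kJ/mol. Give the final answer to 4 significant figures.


Step 1: D = D0 * exp(-Qd/(R*T))
T = 821.15 K
D = 9.9169e-04 * exp(-213e3 / (8.314 * 821.15)) = 2.79655e-17 m^2/s
Step 2: L = 2*sqrt(D*t)
t = 14 h = 50400 s
L = 2*sqrt(2.79655e-17 * 50400) = 2.374e-06 m


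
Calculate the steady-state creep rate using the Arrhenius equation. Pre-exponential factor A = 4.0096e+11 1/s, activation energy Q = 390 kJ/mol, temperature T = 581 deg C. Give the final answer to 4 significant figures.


rate = A * exp(-Q / (R*T))
T = 581 + 273.15 = 854.15 K
rate = 4.0096e+11 * exp(-390e3 / (8.314 * 854.15))
rate = 5.652e-13 1/s


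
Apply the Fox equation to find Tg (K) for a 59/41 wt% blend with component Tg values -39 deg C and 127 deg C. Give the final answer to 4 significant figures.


1/Tg = w1/Tg1 + w2/Tg2 (in Kelvin)
Tg1 = 234.15 K, Tg2 = 400.15 K
1/Tg = 0.59/234.15 + 0.41/400.15
Tg = 282.1 K


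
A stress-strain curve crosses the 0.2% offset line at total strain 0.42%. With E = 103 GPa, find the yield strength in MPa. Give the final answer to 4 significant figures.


Offset strain = 0.002
Elastic strain at yield = total_strain - offset = 4.2e-03 - 0.002 = 2.2e-03
sigma_y = E * elastic_strain = 103000 * 2.2e-03
sigma_y = 226.6 MPa


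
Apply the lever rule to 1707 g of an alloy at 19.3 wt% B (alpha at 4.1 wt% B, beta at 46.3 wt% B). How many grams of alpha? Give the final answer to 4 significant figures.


f_alpha = (C_beta - C0) / (C_beta - C_alpha)
f_alpha = (46.3 - 19.3) / (46.3 - 4.1) = 0.63981
m_alpha = f_alpha * m_total = 0.63981 * 1707 = 1092 g


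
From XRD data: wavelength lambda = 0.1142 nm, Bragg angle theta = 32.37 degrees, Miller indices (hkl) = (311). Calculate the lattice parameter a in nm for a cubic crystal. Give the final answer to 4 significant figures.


d = lambda / (2*sin(theta))
d = 0.1142 / (2*sin(32.37 deg))
d = 0.106652 nm
a = d * sqrt(h^2+k^2+l^2) = 0.106652 * sqrt(11)
a = 0.3537 nm


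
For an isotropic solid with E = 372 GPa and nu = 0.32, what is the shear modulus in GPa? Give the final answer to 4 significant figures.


G = E / (2*(1+nu))
G = 372 / (2*(1+0.32))
G = 140.9 GPa


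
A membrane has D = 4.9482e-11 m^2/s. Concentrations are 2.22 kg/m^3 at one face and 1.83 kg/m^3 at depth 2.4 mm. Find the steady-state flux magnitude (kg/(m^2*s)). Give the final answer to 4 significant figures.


J = -D * (dC/dx) = D * (C1 - C2) / dx
J = 4.9482e-11 * (2.22 - 1.83) / 2.4e-03
J = 8.041e-09 kg/(m^2*s)


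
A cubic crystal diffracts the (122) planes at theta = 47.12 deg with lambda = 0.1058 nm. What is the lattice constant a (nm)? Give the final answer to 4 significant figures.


d = lambda / (2*sin(theta))
d = 0.1058 / (2*sin(47.12 deg))
d = 0.0721908 nm
a = d * sqrt(h^2+k^2+l^2) = 0.0721908 * sqrt(9)
a = 0.2166 nm


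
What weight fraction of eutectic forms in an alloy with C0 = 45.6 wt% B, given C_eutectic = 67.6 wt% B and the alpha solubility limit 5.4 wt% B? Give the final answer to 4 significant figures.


f_primary = (C_e - C0) / (C_e - C_alpha_max)
f_primary = (67.6 - 45.6) / (67.6 - 5.4)
f_primary = 0.353698
f_eutectic = 1 - 0.353698 = 0.6463


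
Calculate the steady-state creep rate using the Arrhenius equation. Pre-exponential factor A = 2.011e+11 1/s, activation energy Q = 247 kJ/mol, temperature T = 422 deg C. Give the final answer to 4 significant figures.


rate = A * exp(-Q / (R*T))
T = 422 + 273.15 = 695.15 K
rate = 2.011e+11 * exp(-247e3 / (8.314 * 695.15))
rate = 5.531e-08 1/s


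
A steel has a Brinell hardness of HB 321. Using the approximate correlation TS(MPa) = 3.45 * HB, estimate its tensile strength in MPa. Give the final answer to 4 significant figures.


TS (MPa) = 3.45 * HB
TS = 3.45 * 321
TS = 1107 MPa


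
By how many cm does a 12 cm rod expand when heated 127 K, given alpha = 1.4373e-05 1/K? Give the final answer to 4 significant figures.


dL = L0 * alpha * dT
dL = 12 * 1.4373e-05 * 127
dL = 0.0219 cm


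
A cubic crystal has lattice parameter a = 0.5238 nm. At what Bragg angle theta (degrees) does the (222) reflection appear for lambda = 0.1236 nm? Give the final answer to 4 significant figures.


d = a / sqrt(h^2+k^2+l^2)
d = 0.5238 / sqrt(12) = 0.151208 nm
lambda = 2*d*sin(theta)  =>  sin(theta) = lambda / (2*d)
sin(theta) = 0.1236 / (2 * 0.151208) = 0.408708
theta = 24.12 deg


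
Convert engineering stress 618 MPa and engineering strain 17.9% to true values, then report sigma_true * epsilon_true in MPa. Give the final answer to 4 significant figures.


sigma_true = sigma_eng * (1 + epsilon_eng)
sigma_true = 618 * (1 + 0.179) = 728.622 MPa
epsilon_true = ln(1 + epsilon_eng)
epsilon_true = ln(1 + 0.179) = 0.164667
sigma_true * epsilon_true = 728.622 * 0.164667 = 120 MPa


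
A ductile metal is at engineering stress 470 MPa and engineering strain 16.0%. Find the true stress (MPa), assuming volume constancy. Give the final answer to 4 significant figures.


sigma_true = sigma_eng * (1 + epsilon_eng)
sigma_true = 470 * (1 + 0.16)
sigma_true = 545.2 MPa


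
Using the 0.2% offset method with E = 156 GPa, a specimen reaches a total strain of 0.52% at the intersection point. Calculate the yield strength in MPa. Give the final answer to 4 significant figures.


Offset strain = 0.002
Elastic strain at yield = total_strain - offset = 5.2e-03 - 0.002 = 3.2e-03
sigma_y = E * elastic_strain = 156000 * 3.2e-03
sigma_y = 499.2 MPa


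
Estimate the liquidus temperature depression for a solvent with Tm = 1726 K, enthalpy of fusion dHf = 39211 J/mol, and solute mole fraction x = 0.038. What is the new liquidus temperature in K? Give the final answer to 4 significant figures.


dT = R*Tm^2*x / dHf
dT = 8.314 * 1726^2 * 0.038 / 39211
dT = 24.0031 K
T_new = 1726 - 24.0031 = 1702 K


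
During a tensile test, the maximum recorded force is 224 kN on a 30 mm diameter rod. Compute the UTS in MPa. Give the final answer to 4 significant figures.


A0 = pi*(d/2)^2 = pi*(30/2)^2 = 706.858 mm^2
UTS = F_max / A0 = 224*1000 / 706.858
UTS = 316.9 MPa


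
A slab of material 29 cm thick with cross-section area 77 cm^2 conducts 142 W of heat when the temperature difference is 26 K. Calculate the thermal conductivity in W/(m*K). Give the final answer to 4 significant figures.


k = Q*L / (A*dT)
L = 0.29 m, A = 7.7e-03 m^2
k = 142 * 0.29 / (7.7e-03 * 26)
k = 205.7 W/(m*K)


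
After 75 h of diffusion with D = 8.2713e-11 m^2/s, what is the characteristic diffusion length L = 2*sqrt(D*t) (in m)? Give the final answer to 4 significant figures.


t = 75 hr = 270000 s
Diffusion length = 2*sqrt(D*t)
= 2*sqrt(8.2713e-11 * 270000)
= 9.451e-03 m


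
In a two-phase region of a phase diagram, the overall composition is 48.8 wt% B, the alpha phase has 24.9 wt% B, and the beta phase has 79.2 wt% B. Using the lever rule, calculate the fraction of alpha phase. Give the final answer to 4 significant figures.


f_alpha = (C_beta - C0) / (C_beta - C_alpha)
f_alpha = (79.2 - 48.8) / (79.2 - 24.9)
f_alpha = 0.5599


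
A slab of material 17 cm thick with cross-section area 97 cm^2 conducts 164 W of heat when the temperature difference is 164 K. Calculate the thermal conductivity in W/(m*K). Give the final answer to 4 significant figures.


k = Q*L / (A*dT)
L = 0.17 m, A = 9.7e-03 m^2
k = 164 * 0.17 / (9.7e-03 * 164)
k = 17.53 W/(m*K)


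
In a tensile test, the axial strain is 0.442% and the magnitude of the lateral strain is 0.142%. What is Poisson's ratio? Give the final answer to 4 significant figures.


nu = -epsilon_lat / epsilon_axial
Lateral strain is contraction (negative), so using magnitudes:
nu = 0.142 / 0.442
nu = 0.3213


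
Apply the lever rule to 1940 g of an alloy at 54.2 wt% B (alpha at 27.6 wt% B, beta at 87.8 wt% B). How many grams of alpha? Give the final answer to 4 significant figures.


f_alpha = (C_beta - C0) / (C_beta - C_alpha)
f_alpha = (87.8 - 54.2) / (87.8 - 27.6) = 0.55814
m_alpha = f_alpha * m_total = 0.55814 * 1940 = 1083 g


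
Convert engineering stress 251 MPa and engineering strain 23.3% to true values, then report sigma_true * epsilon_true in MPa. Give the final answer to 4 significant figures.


sigma_true = sigma_eng * (1 + epsilon_eng)
sigma_true = 251 * (1 + 0.233) = 309.483 MPa
epsilon_true = ln(1 + epsilon_eng)
epsilon_true = ln(1 + 0.233) = 0.20945
sigma_true * epsilon_true = 309.483 * 0.20945 = 64.82 MPa


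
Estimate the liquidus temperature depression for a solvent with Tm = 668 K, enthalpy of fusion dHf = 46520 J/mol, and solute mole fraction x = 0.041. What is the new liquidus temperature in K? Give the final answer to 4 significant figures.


dT = R*Tm^2*x / dHf
dT = 8.314 * 668^2 * 0.041 / 46520
dT = 3.26969 K
T_new = 668 - 3.26969 = 664.7 K


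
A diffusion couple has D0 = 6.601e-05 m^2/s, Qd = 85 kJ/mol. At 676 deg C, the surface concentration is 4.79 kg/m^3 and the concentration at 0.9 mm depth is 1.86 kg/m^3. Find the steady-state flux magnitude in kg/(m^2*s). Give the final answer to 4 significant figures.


Step 1: D = D0 * exp(-Qd/(R*T))
T = 676 + 273.15 = 949.15 K
D = 6.601e-05 * exp(-85e3 / (8.314 * 949.15)) = 1.38557e-09 m^2/s
Step 2: J = D * (C1 - C2) / dx
J = 1.38557e-09 * (4.79 - 1.86) / 9e-04
J = 4.511e-06 kg/(m^2*s)


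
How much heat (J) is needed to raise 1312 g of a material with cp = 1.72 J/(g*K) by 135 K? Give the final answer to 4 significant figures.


Q = m * cp * dT
Q = 1312 * 1.72 * 135
Q = 304600 J


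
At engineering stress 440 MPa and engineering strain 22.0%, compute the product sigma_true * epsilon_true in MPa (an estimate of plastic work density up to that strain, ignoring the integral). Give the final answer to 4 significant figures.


sigma_true = sigma_eng * (1 + epsilon_eng)
sigma_true = 440 * (1 + 0.22) = 536.8 MPa
epsilon_true = ln(1 + epsilon_eng)
epsilon_true = ln(1 + 0.22) = 0.198851
sigma_true * epsilon_true = 536.8 * 0.198851 = 106.7 MPa


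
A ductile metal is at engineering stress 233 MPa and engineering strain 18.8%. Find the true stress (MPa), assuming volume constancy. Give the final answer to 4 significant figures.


sigma_true = sigma_eng * (1 + epsilon_eng)
sigma_true = 233 * (1 + 0.188)
sigma_true = 276.8 MPa


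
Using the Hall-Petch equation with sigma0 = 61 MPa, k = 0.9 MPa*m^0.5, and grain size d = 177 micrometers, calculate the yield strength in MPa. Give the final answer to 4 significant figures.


sigma_y = sigma0 + k / sqrt(d)
d = 177 um = 1.77e-04 m
sigma_y = 61 + 0.9 / sqrt(1.77e-04)
sigma_y = 128.6 MPa


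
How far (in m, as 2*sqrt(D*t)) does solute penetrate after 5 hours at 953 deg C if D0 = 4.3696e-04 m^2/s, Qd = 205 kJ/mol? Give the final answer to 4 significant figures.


Step 1: D = D0 * exp(-Qd/(R*T))
T = 1226.15 K
D = 4.3696e-04 * exp(-205e3 / (8.314 * 1226.15)) = 8.07268e-13 m^2/s
Step 2: L = 2*sqrt(D*t)
t = 5 h = 18000 s
L = 2*sqrt(8.07268e-13 * 18000) = 2.411e-04 m


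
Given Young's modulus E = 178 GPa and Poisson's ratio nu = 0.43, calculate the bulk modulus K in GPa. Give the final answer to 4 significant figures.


K = E / (3*(1-2*nu))
K = 178 / (3*(1-2*0.43))
K = 423.8 GPa


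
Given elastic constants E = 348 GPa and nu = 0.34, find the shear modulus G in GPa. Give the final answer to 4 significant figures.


G = E / (2*(1+nu))
G = 348 / (2*(1+0.34))
G = 129.9 GPa


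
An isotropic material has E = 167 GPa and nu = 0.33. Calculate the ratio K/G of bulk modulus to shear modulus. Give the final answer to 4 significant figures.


G = E / (2*(1+nu))
G = 167 / (2*(1+0.33)) = 62.782 GPa
K = E / (3*(1-2*nu))
K = 167 / (3*(1-2*0.33)) = 163.725 GPa
K/G = 163.725 / 62.782 = 2.608


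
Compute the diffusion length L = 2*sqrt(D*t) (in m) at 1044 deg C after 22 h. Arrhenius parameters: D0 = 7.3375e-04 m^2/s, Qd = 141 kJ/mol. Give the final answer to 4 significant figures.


Step 1: D = D0 * exp(-Qd/(R*T))
T = 1317.15 K
D = 7.3375e-04 * exp(-141e3 / (8.314 * 1317.15)) = 1.87786e-09 m^2/s
Step 2: L = 2*sqrt(D*t)
t = 22 h = 79200 s
L = 2*sqrt(1.87786e-09 * 79200) = 0.02439 m


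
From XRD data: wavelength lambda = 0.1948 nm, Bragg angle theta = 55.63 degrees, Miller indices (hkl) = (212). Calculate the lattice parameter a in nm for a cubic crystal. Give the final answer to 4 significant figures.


d = lambda / (2*sin(theta))
d = 0.1948 / (2*sin(55.63 deg))
d = 0.118002 nm
a = d * sqrt(h^2+k^2+l^2) = 0.118002 * sqrt(9)
a = 0.354 nm


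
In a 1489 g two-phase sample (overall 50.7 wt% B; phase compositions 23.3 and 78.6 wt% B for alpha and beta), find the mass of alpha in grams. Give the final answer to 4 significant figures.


f_alpha = (C_beta - C0) / (C_beta - C_alpha)
f_alpha = (78.6 - 50.7) / (78.6 - 23.3) = 0.504521
m_alpha = f_alpha * m_total = 0.504521 * 1489 = 751.2 g


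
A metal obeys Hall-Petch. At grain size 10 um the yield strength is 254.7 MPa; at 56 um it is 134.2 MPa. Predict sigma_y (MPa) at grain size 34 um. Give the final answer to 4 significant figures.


sigma_y = sigma0 + k / sqrt(d)
1/sqrt(d1) = 1/sqrt(1e-05) = 316.228;  1/sqrt(d2) = 133.631
k = (sigma1 - sigma2) / (1/sqrt(d1) - 1/sqrt(d2)) = (254.7 - 134.2) / (316.228 - 133.631) = 0.659923 MPa*m^0.5
sigma0 = sigma1 - k/sqrt(d1) = 254.7 - 0.659923*316.228 = 46.0141 MPa
sigma_y(d3) = 46.0141 + 0.659923 / sqrt(3.4e-05) = 159.2 MPa


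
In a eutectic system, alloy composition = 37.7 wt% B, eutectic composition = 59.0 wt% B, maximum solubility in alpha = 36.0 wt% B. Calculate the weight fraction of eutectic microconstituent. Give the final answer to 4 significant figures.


f_primary = (C_e - C0) / (C_e - C_alpha_max)
f_primary = (59.0 - 37.7) / (59.0 - 36.0)
f_primary = 0.926087
f_eutectic = 1 - 0.926087 = 0.07391


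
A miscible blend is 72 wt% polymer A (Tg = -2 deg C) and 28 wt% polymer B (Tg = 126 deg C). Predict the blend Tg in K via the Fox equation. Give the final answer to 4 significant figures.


1/Tg = w1/Tg1 + w2/Tg2 (in Kelvin)
Tg1 = 271.15 K, Tg2 = 399.15 K
1/Tg = 0.72/271.15 + 0.28/399.15
Tg = 297.9 K


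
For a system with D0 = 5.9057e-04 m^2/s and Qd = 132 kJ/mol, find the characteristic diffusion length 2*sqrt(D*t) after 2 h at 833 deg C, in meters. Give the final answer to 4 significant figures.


Step 1: D = D0 * exp(-Qd/(R*T))
T = 1106.15 K
D = 5.9057e-04 * exp(-132e3 / (8.314 * 1106.15)) = 3.44937e-10 m^2/s
Step 2: L = 2*sqrt(D*t)
t = 2 h = 7200 s
L = 2*sqrt(3.44937e-10 * 7200) = 3.152e-03 m


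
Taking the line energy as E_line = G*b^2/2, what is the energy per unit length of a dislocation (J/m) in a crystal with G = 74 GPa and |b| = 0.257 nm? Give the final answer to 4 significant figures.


E = G*b^2/2
b = 0.257 nm = 2.57e-10 m
G = 74 GPa = 7.4e+10 Pa
E = 0.5 * 7.4e+10 * (2.57e-10)^2
E = 2.444e-09 J/m


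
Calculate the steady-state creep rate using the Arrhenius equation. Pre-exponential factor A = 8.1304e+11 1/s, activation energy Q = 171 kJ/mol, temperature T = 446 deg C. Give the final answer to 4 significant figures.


rate = A * exp(-Q / (R*T))
T = 446 + 273.15 = 719.15 K
rate = 8.1304e+11 * exp(-171e3 / (8.314 * 719.15))
rate = 0.3085 1/s


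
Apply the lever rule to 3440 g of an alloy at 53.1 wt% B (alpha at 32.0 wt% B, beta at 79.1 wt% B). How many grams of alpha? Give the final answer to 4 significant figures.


f_alpha = (C_beta - C0) / (C_beta - C_alpha)
f_alpha = (79.1 - 53.1) / (79.1 - 32.0) = 0.552017
m_alpha = f_alpha * m_total = 0.552017 * 3440 = 1899 g


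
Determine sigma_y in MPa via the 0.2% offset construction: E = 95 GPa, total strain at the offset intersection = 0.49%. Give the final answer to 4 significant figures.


Offset strain = 0.002
Elastic strain at yield = total_strain - offset = 4.9e-03 - 0.002 = 2.9e-03
sigma_y = E * elastic_strain = 95000 * 2.9e-03
sigma_y = 275.5 MPa


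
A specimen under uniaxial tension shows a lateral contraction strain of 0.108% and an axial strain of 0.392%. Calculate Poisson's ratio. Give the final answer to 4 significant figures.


nu = -epsilon_lat / epsilon_axial
Lateral strain is contraction (negative), so using magnitudes:
nu = 0.108 / 0.392
nu = 0.2755


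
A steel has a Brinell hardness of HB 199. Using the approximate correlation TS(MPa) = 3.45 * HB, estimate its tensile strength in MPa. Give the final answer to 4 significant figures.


TS (MPa) = 3.45 * HB
TS = 3.45 * 199
TS = 686.6 MPa


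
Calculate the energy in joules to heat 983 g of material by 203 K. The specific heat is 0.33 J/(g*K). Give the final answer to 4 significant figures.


Q = m * cp * dT
Q = 983 * 0.33 * 203
Q = 65850 J


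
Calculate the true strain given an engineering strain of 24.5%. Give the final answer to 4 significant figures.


epsilon_true = ln(1 + epsilon_eng)
epsilon_true = ln(1 + 0.245)
epsilon_true = 0.2191


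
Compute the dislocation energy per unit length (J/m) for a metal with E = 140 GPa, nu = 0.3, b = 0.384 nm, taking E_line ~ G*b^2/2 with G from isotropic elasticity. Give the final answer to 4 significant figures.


Step 1: G = E / (2*(1+nu))
G = 140 / (2*(1+0.3)) = 53.8462 GPa = 5.38462e+10 Pa
Step 2: E_line = G*b^2/2
b = 0.384 nm = 3.84e-10 m
E_line = 0.5 * 5.38462e+10 * (3.84e-10)^2 = 3.97e-09 J/m
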